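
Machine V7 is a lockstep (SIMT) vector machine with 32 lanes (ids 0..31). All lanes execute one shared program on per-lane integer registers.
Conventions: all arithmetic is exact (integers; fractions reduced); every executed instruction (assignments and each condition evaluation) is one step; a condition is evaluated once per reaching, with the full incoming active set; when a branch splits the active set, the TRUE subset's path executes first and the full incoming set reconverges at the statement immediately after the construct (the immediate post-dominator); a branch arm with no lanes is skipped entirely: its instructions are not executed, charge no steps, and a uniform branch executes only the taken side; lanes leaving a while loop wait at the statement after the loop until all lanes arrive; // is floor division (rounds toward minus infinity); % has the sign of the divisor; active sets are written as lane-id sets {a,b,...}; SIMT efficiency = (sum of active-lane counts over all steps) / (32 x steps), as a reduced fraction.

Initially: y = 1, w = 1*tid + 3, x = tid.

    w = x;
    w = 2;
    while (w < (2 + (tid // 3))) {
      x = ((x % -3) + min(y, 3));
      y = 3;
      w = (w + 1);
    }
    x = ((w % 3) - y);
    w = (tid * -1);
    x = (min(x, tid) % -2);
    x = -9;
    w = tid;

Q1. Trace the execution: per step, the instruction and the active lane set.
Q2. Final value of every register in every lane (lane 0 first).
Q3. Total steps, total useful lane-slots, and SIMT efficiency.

step 0: w <- x                       {0,1,2,3,4,5,6,7,8,9,10,11,12,13,14,15,16,17,18,19,20,21,22,23,24,25,26,27,28,29,30,31}
step 1: w <- 2                       {0,1,2,3,4,5,6,7,8,9,10,11,12,13,14,15,16,17,18,19,20,21,22,23,24,25,26,27,28,29,30,31}
step 2: eval (w < (2 + (tid // 3)))  {0,1,2,3,4,5,6,7,8,9,10,11,12,13,14,15,16,17,18,19,20,21,22,23,24,25,26,27,28,29,30,31}
step 3: x <- ((x % -3) + min(y, 3))  {3,4,5,6,7,8,9,10,11,12,13,14,15,16,17,18,19,20,21,22,23,24,25,26,27,28,29,30,31}
step 4: y <- 3                       {3,4,5,6,7,8,9,10,11,12,13,14,15,16,17,18,19,20,21,22,23,24,25,26,27,28,29,30,31}
step 5: w <- (w + 1)                 {3,4,5,6,7,8,9,10,11,12,13,14,15,16,17,18,19,20,21,22,23,24,25,26,27,28,29,30,31}
step 6: eval (w < (2 + (tid // 3)))  {3,4,5,6,7,8,9,10,11,12,13,14,15,16,17,18,19,20,21,22,23,24,25,26,27,28,29,30,31}
step 7: x <- ((x % -3) + min(y, 3))  {6,7,8,9,10,11,12,13,14,15,16,17,18,19,20,21,22,23,24,25,26,27,28,29,30,31}
step 8: y <- 3                       {6,7,8,9,10,11,12,13,14,15,16,17,18,19,20,21,22,23,24,25,26,27,28,29,30,31}
step 9: w <- (w + 1)                 {6,7,8,9,10,11,12,13,14,15,16,17,18,19,20,21,22,23,24,25,26,27,28,29,30,31}
step 10: eval (w < (2 + (tid // 3)))  {6,7,8,9,10,11,12,13,14,15,16,17,18,19,20,21,22,23,24,25,26,27,28,29,30,31}
step 11: x <- ((x % -3) + min(y, 3))  {9,10,11,12,13,14,15,16,17,18,19,20,21,22,23,24,25,26,27,28,29,30,31}
step 12: y <- 3                       {9,10,11,12,13,14,15,16,17,18,19,20,21,22,23,24,25,26,27,28,29,30,31}
step 13: w <- (w + 1)                 {9,10,11,12,13,14,15,16,17,18,19,20,21,22,23,24,25,26,27,28,29,30,31}
step 14: eval (w < (2 + (tid // 3)))  {9,10,11,12,13,14,15,16,17,18,19,20,21,22,23,24,25,26,27,28,29,30,31}
step 15: x <- ((x % -3) + min(y, 3))  {12,13,14,15,16,17,18,19,20,21,22,23,24,25,26,27,28,29,30,31}
step 16: y <- 3                       {12,13,14,15,16,17,18,19,20,21,22,23,24,25,26,27,28,29,30,31}
step 17: w <- (w + 1)                 {12,13,14,15,16,17,18,19,20,21,22,23,24,25,26,27,28,29,30,31}
step 18: eval (w < (2 + (tid // 3)))  {12,13,14,15,16,17,18,19,20,21,22,23,24,25,26,27,28,29,30,31}
step 19: x <- ((x % -3) + min(y, 3))  {15,16,17,18,19,20,21,22,23,24,25,26,27,28,29,30,31}
step 20: y <- 3                       {15,16,17,18,19,20,21,22,23,24,25,26,27,28,29,30,31}
step 21: w <- (w + 1)                 {15,16,17,18,19,20,21,22,23,24,25,26,27,28,29,30,31}
step 22: eval (w < (2 + (tid // 3)))  {15,16,17,18,19,20,21,22,23,24,25,26,27,28,29,30,31}
step 23: x <- ((x % -3) + min(y, 3))  {18,19,20,21,22,23,24,25,26,27,28,29,30,31}
step 24: y <- 3                       {18,19,20,21,22,23,24,25,26,27,28,29,30,31}
step 25: w <- (w + 1)                 {18,19,20,21,22,23,24,25,26,27,28,29,30,31}
step 26: eval (w < (2 + (tid // 3)))  {18,19,20,21,22,23,24,25,26,27,28,29,30,31}
step 27: x <- ((x % -3) + min(y, 3))  {21,22,23,24,25,26,27,28,29,30,31}
step 28: y <- 3                       {21,22,23,24,25,26,27,28,29,30,31}
step 29: w <- (w + 1)                 {21,22,23,24,25,26,27,28,29,30,31}
step 30: eval (w < (2 + (tid // 3)))  {21,22,23,24,25,26,27,28,29,30,31}
step 31: x <- ((x % -3) + min(y, 3))  {24,25,26,27,28,29,30,31}
step 32: y <- 3                       {24,25,26,27,28,29,30,31}
step 33: w <- (w + 1)                 {24,25,26,27,28,29,30,31}
step 34: eval (w < (2 + (tid // 3)))  {24,25,26,27,28,29,30,31}
step 35: x <- ((x % -3) + min(y, 3))  {27,28,29,30,31}
step 36: y <- 3                       {27,28,29,30,31}
step 37: w <- (w + 1)                 {27,28,29,30,31}
step 38: eval (w < (2 + (tid // 3)))  {27,28,29,30,31}
step 39: x <- ((x % -3) + min(y, 3))  {30,31}
step 40: y <- 3                       {30,31}
step 41: w <- (w + 1)                 {30,31}
step 42: eval (w < (2 + (tid // 3)))  {30,31}
step 43: x <- ((w % 3) - y)           {0,1,2,3,4,5,6,7,8,9,10,11,12,13,14,15,16,17,18,19,20,21,22,23,24,25,26,27,28,29,30,31}
step 44: w <- (tid * -1)              {0,1,2,3,4,5,6,7,8,9,10,11,12,13,14,15,16,17,18,19,20,21,22,23,24,25,26,27,28,29,30,31}
step 45: x <- (min(x, tid) % -2)      {0,1,2,3,4,5,6,7,8,9,10,11,12,13,14,15,16,17,18,19,20,21,22,23,24,25,26,27,28,29,30,31}
step 46: x <- -9                      {0,1,2,3,4,5,6,7,8,9,10,11,12,13,14,15,16,17,18,19,20,21,22,23,24,25,26,27,28,29,30,31}
step 47: w <- tid                     {0,1,2,3,4,5,6,7,8,9,10,11,12,13,14,15,16,17,18,19,20,21,22,23,24,25,26,27,28,29,30,31}

Answer: 48 steps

y: 1,1,1,3,3,3,3,3,3,3,3,3,3,3,3,3,3,3,3,3,3,3,3,3,3,3,3,3,3,3,3,3
w: 0,1,2,3,4,5,6,7,8,9,10,11,12,13,14,15,16,17,18,19,20,21,22,23,24,25,26,27,28,29,30,31
x: -9,-9,-9,-9,-9,-9,-9,-9,-9,-9,-9,-9,-9,-9,-9,-9,-9,-9,-9,-9,-9,-9,-9,-9,-9,-9,-9,-9,-9,-9,-9,-9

steps = 48; useful = 876; efficiency = 876/1536 = 73/128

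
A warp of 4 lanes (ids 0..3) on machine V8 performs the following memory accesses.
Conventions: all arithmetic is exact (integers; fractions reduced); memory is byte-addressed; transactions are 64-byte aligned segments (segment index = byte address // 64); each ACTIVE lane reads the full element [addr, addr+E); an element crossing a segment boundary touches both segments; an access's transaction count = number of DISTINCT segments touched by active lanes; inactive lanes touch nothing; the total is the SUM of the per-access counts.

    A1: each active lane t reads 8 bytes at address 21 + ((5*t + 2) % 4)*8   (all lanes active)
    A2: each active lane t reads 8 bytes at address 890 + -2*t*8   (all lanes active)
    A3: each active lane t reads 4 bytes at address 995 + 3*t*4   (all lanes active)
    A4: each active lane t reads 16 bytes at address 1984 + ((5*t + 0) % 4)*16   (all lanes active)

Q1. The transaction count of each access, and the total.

A1: 1 transaction
A2: 2 transactions
A3: 2 transactions
A4: 1 transaction

Answer: 1,2,2,1; total 6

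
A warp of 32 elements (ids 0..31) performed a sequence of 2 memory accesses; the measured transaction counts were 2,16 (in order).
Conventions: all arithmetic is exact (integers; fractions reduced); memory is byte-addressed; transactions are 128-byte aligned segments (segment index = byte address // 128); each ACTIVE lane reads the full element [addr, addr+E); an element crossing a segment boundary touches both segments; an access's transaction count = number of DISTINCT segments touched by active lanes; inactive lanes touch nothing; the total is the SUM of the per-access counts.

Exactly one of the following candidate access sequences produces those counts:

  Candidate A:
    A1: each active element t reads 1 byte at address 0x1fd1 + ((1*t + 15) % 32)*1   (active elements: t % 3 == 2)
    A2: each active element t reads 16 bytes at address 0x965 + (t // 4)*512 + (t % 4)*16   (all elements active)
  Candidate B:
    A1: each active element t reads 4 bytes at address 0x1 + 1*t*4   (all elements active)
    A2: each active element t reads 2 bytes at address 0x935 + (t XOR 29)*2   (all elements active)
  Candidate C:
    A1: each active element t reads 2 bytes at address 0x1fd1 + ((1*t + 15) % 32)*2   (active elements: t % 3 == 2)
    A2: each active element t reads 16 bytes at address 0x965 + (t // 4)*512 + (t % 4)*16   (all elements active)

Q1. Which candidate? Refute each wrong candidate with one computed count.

A: A1 gives 1 transaction, not 2
B: A2 gives 1 transaction, not 16
C: all counts match (2,16)

Answer: C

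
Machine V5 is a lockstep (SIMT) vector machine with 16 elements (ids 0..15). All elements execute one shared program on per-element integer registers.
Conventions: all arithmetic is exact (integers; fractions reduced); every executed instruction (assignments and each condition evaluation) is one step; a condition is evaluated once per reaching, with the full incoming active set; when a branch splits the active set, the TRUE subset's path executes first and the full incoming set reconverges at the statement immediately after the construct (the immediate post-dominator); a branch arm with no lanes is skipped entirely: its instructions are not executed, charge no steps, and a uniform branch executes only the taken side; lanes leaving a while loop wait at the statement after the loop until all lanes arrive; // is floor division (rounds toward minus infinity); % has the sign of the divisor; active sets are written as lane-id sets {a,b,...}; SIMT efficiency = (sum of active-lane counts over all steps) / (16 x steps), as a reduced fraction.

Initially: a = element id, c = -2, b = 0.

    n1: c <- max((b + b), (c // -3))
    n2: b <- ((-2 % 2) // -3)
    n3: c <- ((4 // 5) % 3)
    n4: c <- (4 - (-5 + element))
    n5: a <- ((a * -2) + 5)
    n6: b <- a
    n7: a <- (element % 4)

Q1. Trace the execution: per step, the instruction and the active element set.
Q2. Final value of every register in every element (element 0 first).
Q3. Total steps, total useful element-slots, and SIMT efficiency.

step 0: c <- max((b + b), (c // -3)) {0,1,2,3,4,5,6,7,8,9,10,11,12,13,14,15}
step 1: b <- ((-2 % 2) // -3)        {0,1,2,3,4,5,6,7,8,9,10,11,12,13,14,15}
step 2: c <- ((4 // 5) % 3)          {0,1,2,3,4,5,6,7,8,9,10,11,12,13,14,15}
step 3: c <- (4 - (-5 + element))    {0,1,2,3,4,5,6,7,8,9,10,11,12,13,14,15}
step 4: a <- ((a * -2) + 5)          {0,1,2,3,4,5,6,7,8,9,10,11,12,13,14,15}
step 5: b <- a                       {0,1,2,3,4,5,6,7,8,9,10,11,12,13,14,15}
step 6: a <- (element % 4)           {0,1,2,3,4,5,6,7,8,9,10,11,12,13,14,15}

Answer: 7 steps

a: 0,1,2,3,0,1,2,3,0,1,2,3,0,1,2,3
c: 9,8,7,6,5,4,3,2,1,0,-1,-2,-3,-4,-5,-6
b: 5,3,1,-1,-3,-5,-7,-9,-11,-13,-15,-17,-19,-21,-23,-25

steps = 7; useful = 112; efficiency = 112/112 = 1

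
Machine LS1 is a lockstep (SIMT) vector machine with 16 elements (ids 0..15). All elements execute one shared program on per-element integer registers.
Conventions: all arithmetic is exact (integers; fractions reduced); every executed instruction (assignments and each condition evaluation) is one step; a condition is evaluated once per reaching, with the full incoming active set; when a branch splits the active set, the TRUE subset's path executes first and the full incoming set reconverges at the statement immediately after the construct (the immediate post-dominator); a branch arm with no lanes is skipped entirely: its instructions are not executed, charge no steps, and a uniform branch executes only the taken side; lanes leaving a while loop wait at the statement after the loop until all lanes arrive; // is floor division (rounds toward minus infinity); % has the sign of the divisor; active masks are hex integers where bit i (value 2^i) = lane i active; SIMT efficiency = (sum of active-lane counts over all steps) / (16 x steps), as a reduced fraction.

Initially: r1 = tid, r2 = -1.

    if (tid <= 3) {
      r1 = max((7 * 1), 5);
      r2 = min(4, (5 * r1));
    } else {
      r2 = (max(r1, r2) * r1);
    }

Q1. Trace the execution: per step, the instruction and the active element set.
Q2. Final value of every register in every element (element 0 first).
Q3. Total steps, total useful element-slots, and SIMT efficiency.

step 0: eval (tid <= 3)              0xffff
step 1: r1 <- max((7 * 1), 5)        0x000f
step 2: r2 <- min(4, (5 * r1))       0x000f
step 3: r2 <- (max(r1, r2) * r1)     0xfff0

Answer: 4 steps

r1: 7,7,7,7,4,5,6,7,8,9,10,11,12,13,14,15
r2: 4,4,4,4,16,25,36,49,64,81,100,121,144,169,196,225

steps = 4; useful = 36; efficiency = 36/64 = 9/16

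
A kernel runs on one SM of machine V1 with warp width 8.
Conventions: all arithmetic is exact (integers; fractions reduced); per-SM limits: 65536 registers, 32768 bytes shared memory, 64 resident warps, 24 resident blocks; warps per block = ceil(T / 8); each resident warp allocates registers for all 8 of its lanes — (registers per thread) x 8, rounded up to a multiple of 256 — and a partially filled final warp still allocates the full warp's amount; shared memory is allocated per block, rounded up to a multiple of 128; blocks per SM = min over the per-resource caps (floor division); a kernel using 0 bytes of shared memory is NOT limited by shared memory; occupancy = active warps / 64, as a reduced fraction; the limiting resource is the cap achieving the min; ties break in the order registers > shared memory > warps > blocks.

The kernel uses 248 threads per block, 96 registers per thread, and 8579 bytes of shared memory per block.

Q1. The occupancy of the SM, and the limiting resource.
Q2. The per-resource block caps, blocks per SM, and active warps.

Answer: occupancy 31/32, limited by registers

registers: 2 blocks
shared memory: 3 blocks
warps: 2 blocks
blocks: 24 blocks

Answer: 2 blocks, 62 active warps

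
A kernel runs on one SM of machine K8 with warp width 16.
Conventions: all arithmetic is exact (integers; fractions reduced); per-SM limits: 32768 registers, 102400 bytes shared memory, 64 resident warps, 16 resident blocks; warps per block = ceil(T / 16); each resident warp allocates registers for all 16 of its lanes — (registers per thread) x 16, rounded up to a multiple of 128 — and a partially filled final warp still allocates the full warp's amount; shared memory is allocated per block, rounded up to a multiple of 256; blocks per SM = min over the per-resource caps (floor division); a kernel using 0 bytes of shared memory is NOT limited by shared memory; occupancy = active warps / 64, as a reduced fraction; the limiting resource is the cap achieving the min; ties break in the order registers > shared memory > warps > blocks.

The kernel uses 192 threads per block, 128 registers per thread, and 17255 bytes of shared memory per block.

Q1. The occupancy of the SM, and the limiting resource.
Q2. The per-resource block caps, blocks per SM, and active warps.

Answer: occupancy 3/16, limited by registers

registers: 1 block
shared memory: 5 blocks
warps: 5 blocks
blocks: 16 blocks

Answer: 1 block, 12 active warps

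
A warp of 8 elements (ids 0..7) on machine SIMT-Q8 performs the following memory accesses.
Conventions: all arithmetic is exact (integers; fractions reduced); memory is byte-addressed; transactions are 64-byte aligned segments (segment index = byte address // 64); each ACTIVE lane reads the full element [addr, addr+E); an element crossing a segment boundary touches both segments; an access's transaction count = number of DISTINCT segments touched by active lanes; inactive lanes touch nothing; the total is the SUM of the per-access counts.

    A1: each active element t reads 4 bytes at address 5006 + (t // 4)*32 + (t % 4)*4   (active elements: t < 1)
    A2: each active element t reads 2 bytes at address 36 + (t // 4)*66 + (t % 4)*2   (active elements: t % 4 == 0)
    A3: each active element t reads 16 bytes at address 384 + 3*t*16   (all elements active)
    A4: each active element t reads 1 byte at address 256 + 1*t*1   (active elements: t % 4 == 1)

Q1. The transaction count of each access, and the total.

A1: 1 transaction
A2: 2 transactions
A3: 6 transactions
A4: 1 transaction

Answer: 1,2,6,1; total 10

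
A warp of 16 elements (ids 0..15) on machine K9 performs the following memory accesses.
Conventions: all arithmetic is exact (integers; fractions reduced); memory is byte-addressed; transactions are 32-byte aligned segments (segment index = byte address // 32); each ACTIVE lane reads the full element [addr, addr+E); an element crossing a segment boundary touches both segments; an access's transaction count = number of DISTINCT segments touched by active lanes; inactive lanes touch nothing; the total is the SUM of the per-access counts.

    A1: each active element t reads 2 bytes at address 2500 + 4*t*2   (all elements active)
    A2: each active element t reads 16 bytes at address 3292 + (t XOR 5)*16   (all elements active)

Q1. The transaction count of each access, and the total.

A1: 4 transactions
A2: 9 transactions

Answer: 4,9; total 13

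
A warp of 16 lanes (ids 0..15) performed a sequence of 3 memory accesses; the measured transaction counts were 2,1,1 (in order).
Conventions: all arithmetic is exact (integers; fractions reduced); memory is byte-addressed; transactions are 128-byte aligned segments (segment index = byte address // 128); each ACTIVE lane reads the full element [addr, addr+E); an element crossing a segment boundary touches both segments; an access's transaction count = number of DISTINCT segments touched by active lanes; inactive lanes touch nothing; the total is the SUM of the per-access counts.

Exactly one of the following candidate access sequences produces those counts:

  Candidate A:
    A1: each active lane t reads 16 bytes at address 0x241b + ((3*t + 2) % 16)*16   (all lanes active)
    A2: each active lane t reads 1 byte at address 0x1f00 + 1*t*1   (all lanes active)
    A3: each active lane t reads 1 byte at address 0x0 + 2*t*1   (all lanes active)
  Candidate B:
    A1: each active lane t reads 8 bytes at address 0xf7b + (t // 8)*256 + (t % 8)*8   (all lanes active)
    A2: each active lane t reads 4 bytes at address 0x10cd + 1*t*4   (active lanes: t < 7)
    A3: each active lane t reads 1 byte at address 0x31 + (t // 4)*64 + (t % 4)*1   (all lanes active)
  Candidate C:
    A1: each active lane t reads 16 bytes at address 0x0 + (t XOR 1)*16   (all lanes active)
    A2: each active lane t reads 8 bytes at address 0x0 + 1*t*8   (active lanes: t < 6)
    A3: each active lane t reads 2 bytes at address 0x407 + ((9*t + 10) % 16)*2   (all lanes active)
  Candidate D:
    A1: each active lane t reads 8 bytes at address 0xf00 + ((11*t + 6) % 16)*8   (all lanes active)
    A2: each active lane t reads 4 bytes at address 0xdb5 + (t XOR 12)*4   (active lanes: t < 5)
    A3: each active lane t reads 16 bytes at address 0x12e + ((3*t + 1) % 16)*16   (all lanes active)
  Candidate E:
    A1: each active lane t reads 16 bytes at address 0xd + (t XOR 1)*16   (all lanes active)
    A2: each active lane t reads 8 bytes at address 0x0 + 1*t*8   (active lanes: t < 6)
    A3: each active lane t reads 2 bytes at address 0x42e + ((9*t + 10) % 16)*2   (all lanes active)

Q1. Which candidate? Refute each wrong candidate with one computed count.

A: A1 gives 3 transactions, not 2
B: A1 gives 4 transactions, not 2
D: A1 gives 1 transaction, not 2
E: A1 gives 3 transactions, not 2
C: all counts match (2,1,1)

Answer: C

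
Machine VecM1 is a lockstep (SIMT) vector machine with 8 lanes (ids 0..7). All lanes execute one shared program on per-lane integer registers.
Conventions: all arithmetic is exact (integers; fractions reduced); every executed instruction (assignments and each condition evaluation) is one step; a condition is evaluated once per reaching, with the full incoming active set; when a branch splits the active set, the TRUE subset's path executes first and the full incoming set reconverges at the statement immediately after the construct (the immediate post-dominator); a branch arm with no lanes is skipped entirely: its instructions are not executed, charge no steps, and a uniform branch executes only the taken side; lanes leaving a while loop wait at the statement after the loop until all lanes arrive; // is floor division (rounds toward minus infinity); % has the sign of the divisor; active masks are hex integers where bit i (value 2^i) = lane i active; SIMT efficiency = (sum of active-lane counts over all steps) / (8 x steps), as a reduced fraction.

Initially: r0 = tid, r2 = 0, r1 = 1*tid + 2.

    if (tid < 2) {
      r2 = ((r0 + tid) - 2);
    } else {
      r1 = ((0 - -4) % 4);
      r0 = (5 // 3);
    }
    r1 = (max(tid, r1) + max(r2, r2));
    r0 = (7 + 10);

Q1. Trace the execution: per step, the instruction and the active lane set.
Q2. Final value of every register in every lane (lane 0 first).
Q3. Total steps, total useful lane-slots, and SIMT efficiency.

step 0: eval (tid < 2)               0xff
step 1: r2 <- ((r0 + tid) - 2)       0x03
step 2: r1 <- ((0 - -4) % 4)         0xfc
step 3: r0 <- (5 // 3)               0xfc
step 4: r1 <- (max(tid, r1) + max(r2, r2)) 0xff
step 5: r0 <- (7 + 10)               0xff

Answer: 6 steps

r0: 17,17,17,17,17,17,17,17
r2: -2,0,0,0,0,0,0,0
r1: 0,3,2,3,4,5,6,7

steps = 6; useful = 38; efficiency = 38/48 = 19/24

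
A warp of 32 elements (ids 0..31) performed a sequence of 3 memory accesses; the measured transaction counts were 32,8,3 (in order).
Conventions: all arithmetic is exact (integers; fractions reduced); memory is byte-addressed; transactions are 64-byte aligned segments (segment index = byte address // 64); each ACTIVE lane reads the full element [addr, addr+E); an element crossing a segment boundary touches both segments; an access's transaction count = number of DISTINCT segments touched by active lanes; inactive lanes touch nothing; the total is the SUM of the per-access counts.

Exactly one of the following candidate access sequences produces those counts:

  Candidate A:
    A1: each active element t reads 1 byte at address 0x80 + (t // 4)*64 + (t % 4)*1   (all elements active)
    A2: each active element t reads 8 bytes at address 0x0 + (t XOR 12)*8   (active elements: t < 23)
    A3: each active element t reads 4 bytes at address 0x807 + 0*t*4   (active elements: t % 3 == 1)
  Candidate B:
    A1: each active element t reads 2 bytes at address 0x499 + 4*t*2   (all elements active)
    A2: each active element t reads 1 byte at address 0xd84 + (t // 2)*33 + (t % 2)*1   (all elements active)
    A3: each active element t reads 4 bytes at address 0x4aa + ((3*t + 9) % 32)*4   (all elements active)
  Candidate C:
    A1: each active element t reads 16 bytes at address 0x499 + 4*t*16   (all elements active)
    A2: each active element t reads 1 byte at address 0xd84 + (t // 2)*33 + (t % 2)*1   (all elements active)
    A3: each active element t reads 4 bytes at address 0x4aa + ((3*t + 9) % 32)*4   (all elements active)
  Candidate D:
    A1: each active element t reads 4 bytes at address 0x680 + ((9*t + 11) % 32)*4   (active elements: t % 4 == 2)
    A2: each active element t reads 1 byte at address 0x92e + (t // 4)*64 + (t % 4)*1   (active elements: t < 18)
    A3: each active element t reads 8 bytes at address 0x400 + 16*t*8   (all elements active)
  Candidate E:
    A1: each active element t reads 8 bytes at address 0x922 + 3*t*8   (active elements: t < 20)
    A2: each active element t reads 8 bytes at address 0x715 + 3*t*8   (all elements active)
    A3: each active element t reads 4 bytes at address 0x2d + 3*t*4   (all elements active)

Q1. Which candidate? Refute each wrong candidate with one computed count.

A: A1 gives 8 transactions, not 32
B: A1 gives 5 transactions, not 32
D: A1 gives 2 transactions, not 32
E: A1 gives 8 transactions, not 32
C: all counts match (32,8,3)

Answer: C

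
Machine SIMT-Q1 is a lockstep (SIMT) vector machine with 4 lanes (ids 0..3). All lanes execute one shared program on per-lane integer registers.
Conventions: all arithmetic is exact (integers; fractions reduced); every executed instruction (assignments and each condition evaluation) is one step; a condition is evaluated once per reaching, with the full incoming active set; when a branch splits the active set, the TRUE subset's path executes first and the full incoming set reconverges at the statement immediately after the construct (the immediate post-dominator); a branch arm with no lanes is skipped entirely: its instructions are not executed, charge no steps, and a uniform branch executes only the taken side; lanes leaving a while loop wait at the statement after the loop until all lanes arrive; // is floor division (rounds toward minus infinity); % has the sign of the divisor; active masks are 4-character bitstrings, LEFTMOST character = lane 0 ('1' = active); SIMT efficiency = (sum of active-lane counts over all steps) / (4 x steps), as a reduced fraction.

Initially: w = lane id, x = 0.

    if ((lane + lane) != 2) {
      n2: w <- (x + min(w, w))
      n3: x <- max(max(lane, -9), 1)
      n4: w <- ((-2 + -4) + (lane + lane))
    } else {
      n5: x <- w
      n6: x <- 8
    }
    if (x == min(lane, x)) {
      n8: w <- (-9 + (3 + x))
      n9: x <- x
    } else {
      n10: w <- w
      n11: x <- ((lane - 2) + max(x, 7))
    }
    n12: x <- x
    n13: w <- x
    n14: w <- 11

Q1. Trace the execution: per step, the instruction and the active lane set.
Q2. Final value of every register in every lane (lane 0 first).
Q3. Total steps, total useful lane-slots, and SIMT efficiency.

step 0: eval ((lane + lane) != 2)    1111
step 1: w <- (x + min(w, w))         1011
step 2: x <- max(max(lane, -9), 1)   1011
step 3: w <- ((-2 + -4) + (lane + lane)) 1011
step 4: x <- w                       0100
step 5: x <- 8                       0100
step 6: eval (x == min(lane, x))     1111
step 7: w <- (-9 + (3 + x))          0011
step 8: x <- x                       0011
step 9: w <- w                       1100
step 10: x <- ((lane - 2) + max(x, 7)) 1100
step 11: x <- x                       1111
step 12: w <- x                       1111
step 13: w <- 11                      1111

Answer: 14 steps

w: 11,11,11,11
x: 5,7,2,3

steps = 14; useful = 39; efficiency = 39/56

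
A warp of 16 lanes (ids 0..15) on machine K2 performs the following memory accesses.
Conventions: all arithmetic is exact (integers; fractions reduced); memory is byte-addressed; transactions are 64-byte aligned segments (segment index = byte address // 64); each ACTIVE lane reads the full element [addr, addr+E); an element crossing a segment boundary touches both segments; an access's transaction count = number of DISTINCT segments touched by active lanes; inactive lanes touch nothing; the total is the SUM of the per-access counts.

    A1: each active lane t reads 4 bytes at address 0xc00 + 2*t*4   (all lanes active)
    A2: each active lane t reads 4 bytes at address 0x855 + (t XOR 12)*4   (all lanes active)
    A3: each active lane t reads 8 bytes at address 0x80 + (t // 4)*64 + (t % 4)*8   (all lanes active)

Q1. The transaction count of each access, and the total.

A1: 2 transactions
A2: 2 transactions
A3: 4 transactions

Answer: 2,2,4; total 8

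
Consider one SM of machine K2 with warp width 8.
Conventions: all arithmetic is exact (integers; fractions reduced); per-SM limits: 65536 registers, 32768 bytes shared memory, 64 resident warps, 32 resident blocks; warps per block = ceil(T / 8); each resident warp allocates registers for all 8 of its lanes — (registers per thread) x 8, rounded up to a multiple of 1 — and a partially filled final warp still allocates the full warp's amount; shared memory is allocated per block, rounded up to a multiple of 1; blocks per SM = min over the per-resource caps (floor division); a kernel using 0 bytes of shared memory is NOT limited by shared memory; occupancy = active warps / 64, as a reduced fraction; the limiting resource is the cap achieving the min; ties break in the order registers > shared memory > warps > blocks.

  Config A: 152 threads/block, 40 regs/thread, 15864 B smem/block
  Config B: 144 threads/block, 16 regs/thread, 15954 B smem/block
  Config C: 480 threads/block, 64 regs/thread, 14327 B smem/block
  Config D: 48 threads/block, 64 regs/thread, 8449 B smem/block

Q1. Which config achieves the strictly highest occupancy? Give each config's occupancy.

occupancies: A 19/32, B 9/16, C 15/16, D 9/32

Answer: C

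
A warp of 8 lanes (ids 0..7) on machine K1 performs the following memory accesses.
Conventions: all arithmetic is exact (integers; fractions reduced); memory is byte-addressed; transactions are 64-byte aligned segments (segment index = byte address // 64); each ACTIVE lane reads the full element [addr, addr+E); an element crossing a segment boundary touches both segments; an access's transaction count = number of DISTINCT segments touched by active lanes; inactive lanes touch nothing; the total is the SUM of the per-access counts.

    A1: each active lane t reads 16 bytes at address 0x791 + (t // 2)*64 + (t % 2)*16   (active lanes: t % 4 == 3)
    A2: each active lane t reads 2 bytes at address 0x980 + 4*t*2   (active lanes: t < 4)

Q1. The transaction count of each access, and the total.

A1: 2 transactions
A2: 1 transaction

Answer: 2,1; total 3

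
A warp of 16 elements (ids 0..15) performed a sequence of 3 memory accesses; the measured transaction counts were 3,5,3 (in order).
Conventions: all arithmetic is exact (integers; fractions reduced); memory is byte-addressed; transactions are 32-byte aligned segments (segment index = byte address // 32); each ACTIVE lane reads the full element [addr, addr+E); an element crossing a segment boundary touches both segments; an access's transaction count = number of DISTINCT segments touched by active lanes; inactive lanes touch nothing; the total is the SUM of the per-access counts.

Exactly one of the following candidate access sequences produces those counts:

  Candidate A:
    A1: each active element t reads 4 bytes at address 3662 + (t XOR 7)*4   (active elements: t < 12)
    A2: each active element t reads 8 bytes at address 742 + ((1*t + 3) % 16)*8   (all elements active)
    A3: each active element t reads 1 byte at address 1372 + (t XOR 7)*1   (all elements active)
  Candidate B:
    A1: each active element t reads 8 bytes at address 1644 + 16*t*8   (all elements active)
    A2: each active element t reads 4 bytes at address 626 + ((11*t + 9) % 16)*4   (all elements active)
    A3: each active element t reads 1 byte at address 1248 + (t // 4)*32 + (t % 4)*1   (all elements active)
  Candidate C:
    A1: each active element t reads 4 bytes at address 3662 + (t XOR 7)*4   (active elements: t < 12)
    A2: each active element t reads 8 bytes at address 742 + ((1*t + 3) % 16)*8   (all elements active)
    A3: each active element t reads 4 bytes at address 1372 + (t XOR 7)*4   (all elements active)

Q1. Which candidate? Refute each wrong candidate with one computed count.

A: A3 gives 2 transactions, not 3
B: A1 gives 16 transactions, not 3
C: all counts match (3,5,3)

Answer: C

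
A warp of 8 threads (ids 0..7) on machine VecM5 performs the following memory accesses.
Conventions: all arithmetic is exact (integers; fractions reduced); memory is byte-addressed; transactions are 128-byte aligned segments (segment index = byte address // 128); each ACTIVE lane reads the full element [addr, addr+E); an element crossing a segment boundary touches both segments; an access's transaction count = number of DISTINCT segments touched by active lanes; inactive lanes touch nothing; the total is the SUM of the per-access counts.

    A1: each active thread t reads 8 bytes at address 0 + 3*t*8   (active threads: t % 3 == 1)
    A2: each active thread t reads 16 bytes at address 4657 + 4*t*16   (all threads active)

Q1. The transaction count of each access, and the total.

A1: 2 transactions
A2: 5 transactions

Answer: 2,5; total 7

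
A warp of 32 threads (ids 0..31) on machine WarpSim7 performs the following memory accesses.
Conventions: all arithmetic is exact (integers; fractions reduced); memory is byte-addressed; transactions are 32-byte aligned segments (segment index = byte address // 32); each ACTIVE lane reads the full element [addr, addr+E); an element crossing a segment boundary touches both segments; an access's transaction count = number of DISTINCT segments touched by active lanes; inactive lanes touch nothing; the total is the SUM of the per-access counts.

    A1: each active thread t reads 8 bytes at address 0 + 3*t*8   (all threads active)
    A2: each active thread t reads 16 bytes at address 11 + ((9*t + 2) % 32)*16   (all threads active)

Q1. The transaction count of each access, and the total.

A1: 24 transactions
A2: 17 transactions

Answer: 24,17; total 41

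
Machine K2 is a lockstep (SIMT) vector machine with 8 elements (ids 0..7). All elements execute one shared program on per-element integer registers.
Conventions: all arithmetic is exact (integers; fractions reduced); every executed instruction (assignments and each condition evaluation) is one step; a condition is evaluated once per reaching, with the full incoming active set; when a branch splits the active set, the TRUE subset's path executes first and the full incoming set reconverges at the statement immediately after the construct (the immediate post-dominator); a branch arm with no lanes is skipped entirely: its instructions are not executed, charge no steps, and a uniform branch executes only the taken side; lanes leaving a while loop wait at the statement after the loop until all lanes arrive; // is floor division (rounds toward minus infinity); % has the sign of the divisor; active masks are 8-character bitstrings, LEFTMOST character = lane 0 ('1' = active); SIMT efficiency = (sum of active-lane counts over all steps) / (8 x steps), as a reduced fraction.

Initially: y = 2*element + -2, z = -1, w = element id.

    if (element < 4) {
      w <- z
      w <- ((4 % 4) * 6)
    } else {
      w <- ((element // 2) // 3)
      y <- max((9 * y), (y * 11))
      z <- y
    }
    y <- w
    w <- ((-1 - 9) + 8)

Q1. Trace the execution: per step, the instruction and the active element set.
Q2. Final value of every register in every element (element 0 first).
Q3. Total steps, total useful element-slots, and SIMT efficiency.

step 0: eval (element < 4)           11111111
step 1: w <- z                       11110000
step 2: w <- ((4 % 4) * 6)           11110000
step 3: w <- ((element // 2) // 3)   00001111
step 4: y <- max((9 * y), (y * 11))  00001111
step 5: z <- y                       00001111
step 6: y <- w                       11111111
step 7: w <- ((-1 - 9) + 8)          11111111

Answer: 8 steps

y: 0,0,0,0,0,0,1,1
z: -1,-1,-1,-1,66,88,110,132
w: -2,-2,-2,-2,-2,-2,-2,-2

steps = 8; useful = 44; efficiency = 44/64 = 11/16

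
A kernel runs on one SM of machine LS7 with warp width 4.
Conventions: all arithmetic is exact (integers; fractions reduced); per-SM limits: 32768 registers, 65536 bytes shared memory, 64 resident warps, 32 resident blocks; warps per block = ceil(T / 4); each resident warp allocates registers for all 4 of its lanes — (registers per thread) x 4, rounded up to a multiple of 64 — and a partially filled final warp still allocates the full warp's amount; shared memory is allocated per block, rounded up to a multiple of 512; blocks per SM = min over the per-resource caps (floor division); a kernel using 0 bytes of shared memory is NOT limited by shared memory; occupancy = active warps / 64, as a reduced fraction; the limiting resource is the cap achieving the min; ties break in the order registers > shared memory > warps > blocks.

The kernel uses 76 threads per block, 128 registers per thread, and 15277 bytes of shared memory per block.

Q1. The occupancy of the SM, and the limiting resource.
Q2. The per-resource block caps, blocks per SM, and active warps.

Answer: occupancy 57/64, limited by registers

registers: 3 blocks
shared memory: 4 blocks
warps: 3 blocks
blocks: 32 blocks

Answer: 3 blocks, 57 active warps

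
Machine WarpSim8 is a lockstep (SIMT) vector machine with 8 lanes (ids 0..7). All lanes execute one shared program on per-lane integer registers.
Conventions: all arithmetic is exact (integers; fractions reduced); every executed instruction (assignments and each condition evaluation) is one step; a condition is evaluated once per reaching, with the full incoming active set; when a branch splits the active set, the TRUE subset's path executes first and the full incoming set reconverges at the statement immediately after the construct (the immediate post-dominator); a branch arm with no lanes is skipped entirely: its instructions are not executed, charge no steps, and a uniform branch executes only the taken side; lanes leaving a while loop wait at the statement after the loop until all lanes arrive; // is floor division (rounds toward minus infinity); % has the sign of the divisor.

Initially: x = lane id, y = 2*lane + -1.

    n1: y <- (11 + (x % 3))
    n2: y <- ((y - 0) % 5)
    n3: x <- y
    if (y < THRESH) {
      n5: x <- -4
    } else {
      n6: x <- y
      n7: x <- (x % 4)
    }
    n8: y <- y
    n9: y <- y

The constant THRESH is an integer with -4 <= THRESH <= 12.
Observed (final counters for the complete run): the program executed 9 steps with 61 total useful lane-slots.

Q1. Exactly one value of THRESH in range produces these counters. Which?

Answer: THRESH = 2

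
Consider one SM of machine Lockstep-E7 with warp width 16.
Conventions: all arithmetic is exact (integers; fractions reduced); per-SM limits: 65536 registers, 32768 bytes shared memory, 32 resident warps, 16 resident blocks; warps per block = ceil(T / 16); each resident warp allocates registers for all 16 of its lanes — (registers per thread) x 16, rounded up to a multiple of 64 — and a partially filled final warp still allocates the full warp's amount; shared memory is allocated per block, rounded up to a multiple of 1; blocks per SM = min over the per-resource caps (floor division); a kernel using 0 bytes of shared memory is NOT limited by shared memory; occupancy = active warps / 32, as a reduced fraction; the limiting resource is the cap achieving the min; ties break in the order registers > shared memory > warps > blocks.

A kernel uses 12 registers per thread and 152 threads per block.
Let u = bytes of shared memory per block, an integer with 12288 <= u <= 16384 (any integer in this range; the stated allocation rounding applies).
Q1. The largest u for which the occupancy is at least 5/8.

Answer: u = 16384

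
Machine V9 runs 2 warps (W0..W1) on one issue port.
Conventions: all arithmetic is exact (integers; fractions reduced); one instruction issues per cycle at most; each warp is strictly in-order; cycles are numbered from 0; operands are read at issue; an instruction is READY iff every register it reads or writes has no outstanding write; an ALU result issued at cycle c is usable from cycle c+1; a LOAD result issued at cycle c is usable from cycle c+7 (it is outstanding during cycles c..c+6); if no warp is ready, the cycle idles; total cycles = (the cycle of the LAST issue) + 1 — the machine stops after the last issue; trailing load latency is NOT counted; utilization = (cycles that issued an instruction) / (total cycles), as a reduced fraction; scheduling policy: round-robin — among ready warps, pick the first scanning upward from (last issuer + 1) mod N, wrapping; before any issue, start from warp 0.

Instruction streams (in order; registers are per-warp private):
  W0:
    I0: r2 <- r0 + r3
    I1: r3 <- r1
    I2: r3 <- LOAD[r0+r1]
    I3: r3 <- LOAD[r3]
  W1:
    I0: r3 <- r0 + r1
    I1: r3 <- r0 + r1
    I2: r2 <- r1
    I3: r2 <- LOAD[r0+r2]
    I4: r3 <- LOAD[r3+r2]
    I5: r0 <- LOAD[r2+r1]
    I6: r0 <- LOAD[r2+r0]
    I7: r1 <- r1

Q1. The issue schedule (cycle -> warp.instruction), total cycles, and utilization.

cycle 0: W0.I0
cycle 1: W1.I0
cycle 2: W0.I1
cycle 3: W1.I1
cycle 4: W0.I2
cycle 5: W1.I2
cycle 6: W1.I3
cycle 7: idle
cycle 8: idle
cycle 9: idle
cycle 10: idle
cycle 11: W0.I3
cycle 12: idle
cycle 13: W1.I4
cycle 14: W1.I5
cycle 15: idle
cycle 16: idle
cycle 17: idle
cycle 18: idle
cycle 19: idle
cycle 20: idle
cycle 21: W1.I6
cycle 22: W1.I7

Answer: 23 cycles, utilization 12/23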